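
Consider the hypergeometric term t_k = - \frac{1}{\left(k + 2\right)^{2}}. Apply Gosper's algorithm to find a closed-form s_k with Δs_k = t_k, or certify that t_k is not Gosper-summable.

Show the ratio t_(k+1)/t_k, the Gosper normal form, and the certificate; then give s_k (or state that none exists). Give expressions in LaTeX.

none (Gosper's algorithm certifies no s_k)

The ratio is (k + 2)**2/(k + 3)**2.
Normal form (A,B,C) = (k**2 + 4*k + 4, k**2 + 6*k + 9, 1).
f must satisfy (k**2 + 4*k + 4)·f(k+1) − (k**2 + 4*k + 4)·f(k) = 1.
deg f ≤ 0 (via 2,2,0).
Put f(k) = c0: A·f(k+1) − B(k−1)·f(k) − C = -1; need -1 = 0 — inconsistent ⇒ no f, not summable.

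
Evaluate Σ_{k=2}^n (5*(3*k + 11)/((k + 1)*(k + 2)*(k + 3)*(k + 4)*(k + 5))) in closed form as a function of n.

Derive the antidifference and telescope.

r(k) = (k + 1)*(3*k + 14)/((k + 6)*(3*k + 11)) after simplifying.
So A=k + 1 and B=k + 6, with C=k + 11/3.
Set up (k + 1)·f(k+1) − (k + 5)·f(k) − (k + 11/3) = 0.
From deg A=1, deg B=1, deg C=1: d=4.
Solving with deg f ≤ 4: f(k) = k*(k + 3)*(k**2 + 7*k + 14)/24.
R(k) = B(k−1)·f(k)/C(k) = k*(k + 3)*(k + 5)*(k**2 + 7*k + 14)/(8*(3*k + 11)); s_k = R·t_k = 5*k*(k**2 + 7*k + 14)/(8*(k**3 + 7*k**2 + 14*k + 8)).
Δs = 5*(3*k + 11)/(k**5 + 15*k**4 + 85*k**3 + 225*k**2 + 274*k + 120), as required.
Telescope: S(n) = s_(n+1) − s_(2) = 5*(n**3 + 10*n**2 + 31*n + 22)/(8*(n**3 + 10*n**2 + 31*n + 30)) − (5/9) = 5*(n**3 + 10*n**2 + 31*n - 42)/(72*(n**3 + 10*n**2 + 31*n + 30)).

S(n) = 5*(n**3 + 10*n**2 + 31*n - 42)/(72*(n**3 + 10*n**2 + 31*n + 30))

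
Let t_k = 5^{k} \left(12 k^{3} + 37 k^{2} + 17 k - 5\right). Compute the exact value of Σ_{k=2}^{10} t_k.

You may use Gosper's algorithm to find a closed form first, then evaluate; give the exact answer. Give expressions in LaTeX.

Σ = 182080077825

Ratio r(k) = 5*(12*k**3 + 73*k**2 + 127*k + 61)/(12*k**3 + 37*k**2 + 17*k - 5).
Normal form (A,B,C) = (5, 1, k**3 + 37*k**2/12 + 17*k/12 - 5/12).
Set up (5)·f(k+1) − (1)·f(k) − (k**3 + 37*k**2/12 + 17*k/12 - 5/12) = 0.
Degrees (0,0,3) ⇒ d ≤ 3.
Solve for f: f(k) = k*(3*k**2 - 2*k - 2)/12 (degree 3 ≤ 3).
R(k) = B(k−1)·f(k)/C(k) = k*(3*k**2 - 2*k - 2)/(12*k**3 + 37*k**2 + 17*k - 5); s_k = R·t_k = 5**k*k*(3*k**2 - 2*k - 2).
Verify: 5**k*(12*k**3 + 37*k**2 + 17*k - 5) matches t_k.
Σ_(k=2)^(10) t_k = s_(11) − s_(2) = 182080078125 − (300) = 182080077825.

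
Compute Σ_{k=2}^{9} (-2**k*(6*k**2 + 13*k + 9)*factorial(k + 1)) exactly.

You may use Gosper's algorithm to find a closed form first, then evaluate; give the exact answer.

Step 1: r(k) = 2*(6*k**3 + 37*k**2 + 78*k + 56)/(6*k**2 + 13*k + 9).
A = 2*k + 4, B = 1, C = k**2 + 13*k/6 + 3/2.
Solve (2*k + 4)·f(k+1) − (1)·f(k) = k**2 + 13*k/6 + 3/2.
Degrees (1,0,2) ⇒ d ≤ 1.
A polynomial solution: f(k) = (3*k - 1)/6.
So s_k = (B(k−1)f/C)·t_k = ((3*k - 1)/(6*k**2 + 13*k + 9))·t_k = -2**k*(3*k - 1)*factorial(k + 1).
s_(k+1) − s_k = -2**k*(6*k**2 + 13*k + 9)*factorial(k + 1) = t_k.
Telescoping: Σ = s_(10) − s_(2) = -1185369292800 − (-120) = -1185369292680.

Σ = -1185369292680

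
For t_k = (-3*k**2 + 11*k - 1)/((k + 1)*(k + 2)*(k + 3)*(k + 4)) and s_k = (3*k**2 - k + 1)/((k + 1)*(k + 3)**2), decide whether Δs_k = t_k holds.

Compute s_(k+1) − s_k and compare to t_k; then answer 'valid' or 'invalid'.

Invalid: residual (6*k**3 + 9*k**2 - 35*k + 7)/(k**6 + 17*k**5 + 117*k**4 + 415*k**3 + 794*k**2 + 768*k + 288) ≠ 0.

s_(k+1) = (-k + 3*(k + 1)**2)/((k + 2)*(k + 4)**2)
s_(k+1) − s_k = (-3*k**4 - 4*k**3 + 49*k**2 + 90*k - 5)/(k**6 + 17*k**5 + 117*k**4 + 415*k**3 + 794*k**2 + 768*k + 288)
(s_(k+1) − s_k) − t_k = (6*k**3 + 9*k**2 - 35*k + 7)/(k**6 + 17*k**5 + 117*k**4 + 415*k**3 + 794*k**2 + 768*k + 288)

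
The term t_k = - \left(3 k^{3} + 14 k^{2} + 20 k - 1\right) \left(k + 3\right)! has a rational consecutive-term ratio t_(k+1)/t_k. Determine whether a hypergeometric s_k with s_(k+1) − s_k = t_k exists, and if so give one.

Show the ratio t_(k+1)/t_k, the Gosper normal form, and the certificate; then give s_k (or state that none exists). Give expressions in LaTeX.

s_k = \left(- 3 k^{2} + k + 3\right) \left(k + 3\right)!

t_(k+1)/t_k = (3*k**4 + 35*k**3 + 149*k**2 + 264*k + 144)/(3*k**3 + 14*k**2 + 20*k - 1).
Normal form (A,B,C) = (k + 4, 1, k**3 + 14*k**2/3 + 20*k/3 - 1/3).
Solve (k + 4)·f(k+1) − (1)·f(k) = k**3 + 14*k**2/3 + 20*k/3 - 1/3.
From deg A=1, deg B=0, deg C=3: d=2.
Coefficient equations give f(k) = (3*k**2 - k - 3)/3.
Then R = B(k−1)f/C = (3*k**2 - k - 3)/(3*k**3 + 14*k**2 + 20*k - 1), so s_k = R(k)·t_k = (-3*k**2 + k + 3)*factorial(k + 3).
s_(k+1) − s_k = -(3*k**3 + 14*k**2 + 20*k - 1)*factorial(k + 3) = t_k.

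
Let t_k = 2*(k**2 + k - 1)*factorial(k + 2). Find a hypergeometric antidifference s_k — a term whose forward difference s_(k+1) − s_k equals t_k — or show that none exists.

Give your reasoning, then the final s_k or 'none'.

r(k) = (k + 3)*(k + (k + 1)**2)/(k**2 + k - 1) after simplifying.
A = k + 3, B = 1, C = k**2 + k - 1.
Solve (k + 3)·f(k+1) − (1)·f(k) = k**2 + k - 1.
Bound: deg f ≤ 1.
Match coefficients ⇒ f(k) = k - 2.
Get s_k = R·t_k = 2*(k - 2)*factorial(k + 2) with R(k) = B(k−1)f(k)/C(k) = (k - 2)/(k**2 + k - 1).
s_(k+1) − s_k = 2*(k**2 + k - 1)*factorial(k + 2) = t_k.

s_k = 2*(k - 2)*factorial(k + 2)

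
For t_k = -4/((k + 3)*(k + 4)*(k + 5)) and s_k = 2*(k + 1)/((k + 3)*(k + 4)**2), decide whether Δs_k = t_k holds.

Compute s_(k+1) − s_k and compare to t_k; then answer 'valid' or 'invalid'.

s_(k+1) = 2*(k + 2)/((k + 4)*(k + 5)**2)
s_(k+1) − s_k = 2*(-2*k**2 - 9*k - 1)/(k**5 + 21*k**4 + 175*k**3 + 723*k**2 + 1480*k + 1200)
(s_(k+1) − s_k) − t_k = 6*(3*k + 13)/(k**5 + 21*k**4 + 175*k**3 + 723*k**2 + 1480*k + 1200)

Invalid: residual 6*(3*k + 13)/(k**5 + 21*k**4 + 175*k**3 + 723*k**2 + 1480*k + 1200) ≠ 0.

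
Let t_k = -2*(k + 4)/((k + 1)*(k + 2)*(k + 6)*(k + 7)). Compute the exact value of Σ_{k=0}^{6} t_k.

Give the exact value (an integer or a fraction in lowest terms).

Compute t_(k+1)/t_k: get (k + 1)*(k + 5)*(k + 6)/((k + 3)*(k + 4)*(k + 8)).
Take A(k)=k + 1, B(k)=k + 8, C(k)=k**4 + 16*k**3 + 95*k**2 + 248*k + 240.
Key eq: (k + 1)·f(k+1) = (k + 7)·f(k) + (k**4 + 16*k**3 + 95*k**2 + 248*k + 240).
Bound: deg f ≤ 6.
Solving with deg f ≤ 6: f(k) = k*(k + 2)*(k + 3)*(k + 4)*(k + 5)*(k + 7)/12.
So s_k = (B(k−1)f/C)·t_k = (k*(k + 2)*(k + 7)**2/(12*(k + 4)))·t_k = k*(-k - 7)/(6*(k**2 + 7*k + 6)).
Δs = 2*(-k - 4)/(k**4 + 16*k**3 + 83*k**2 + 152*k + 84), as required.
Telescoping: Σ = s_(7) − s_(0) = -49/312 − (0) = -49/312.

Σ = -49/312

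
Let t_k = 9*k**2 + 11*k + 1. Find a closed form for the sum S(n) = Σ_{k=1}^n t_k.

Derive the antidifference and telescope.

S(n) = n*(3*n**2 + 10*n + 8)

r(k) = (9*k**2 + 29*k + 21)/(9*k**2 + 11*k + 1) after simplifying.
Take A(k)=1, B(k)=1, C(k)=k**2 + 11*k/9 + 1/9.
Solve (1)·f(k+1) − (1)·f(k) = k**2 + 11*k/9 + 1/9.
Bound: deg f ≤ 3.
Solving with deg f ≤ 3: f(k) = k*(3*k**2 + k - 3)/9.
Certificate R = B(k−1)f/C = k*(3*k**2 + k - 3)/(9*k**2 + 11*k + 1) gives s_k = k*(3*k**2 + k - 3).
Check: Δs_k = 9*k**2 + 11*k + 1. ✓
s_(n+1) = 3*n**3 + 10*n**2 + 8*n + 1 and s_(1) = 1, so S(n) = n*(3*n**2 + 10*n + 8).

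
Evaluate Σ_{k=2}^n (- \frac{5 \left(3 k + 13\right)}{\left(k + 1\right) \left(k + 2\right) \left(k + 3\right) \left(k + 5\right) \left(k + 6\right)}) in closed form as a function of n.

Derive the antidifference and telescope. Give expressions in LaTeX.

S(n) = \frac{5 \left(- n^{3} - 11 n^{2} - 36 n + 48\right)}{84 \left(n^{3} + 11 n^{2} + 36 n + 36\right)}

t_(k+1)/t_k = (k + 1)*(k + 5)*(3*k + 16)/((k + 4)*(k + 7)*(3*k + 13)).
Gosper form: A/B · C(k+1)/C(k) with A=k + 1, B=k + 7, C=k**2 + 25*k/3 + 52/3.
f must satisfy (k + 1)·f(k+1) − (k + 6)·f(k) = k**2 + 25*k/3 + 52/3.
d = 5 from the (1,1,2) case.
A polynomial solution: f(k) = k*(k + 3)*(k + 4)*(k**2 + 8*k + 17)/30.
R(k) = B(k−1)·f(k)/C(k) = k*(k + 3)*(k + 6)*(k**2 + 8*k + 17)/(10*(3*k + 13)); s_k = R·t_k = k*(-k**2 - 8*k - 17)/(2*(k**3 + 8*k**2 + 17*k + 10)).
Δs = 5*(-3*k - 13)/(k**5 + 17*k**4 + 107*k**3 + 307*k**2 + 396*k + 180), as required.
Telescope: S(n) = s_(n+1) − s_(2) = (-n**3 - 11*n**2 - 36*n - 26)/(2*(n**3 + 11*n**2 + 36*n + 36)) − (-37/84) = 5*(-n**3 - 11*n**2 - 36*n + 48)/(84*(n**3 + 11*n**2 + 36*n + 36)).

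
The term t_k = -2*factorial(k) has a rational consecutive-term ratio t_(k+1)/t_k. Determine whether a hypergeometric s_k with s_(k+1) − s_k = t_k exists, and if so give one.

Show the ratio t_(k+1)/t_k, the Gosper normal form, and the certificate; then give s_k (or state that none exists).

The ratio is k + 1.
Factor: A=k + 1; B=1; C=1.
f must satisfy (k + 1)·f(k+1) − (1)·f(k) = 1.
Bound: deg f ≤ -1.
Bound -1 < 0, so the key equation has no polynomial solution.

none — t_k is not Gosper-summable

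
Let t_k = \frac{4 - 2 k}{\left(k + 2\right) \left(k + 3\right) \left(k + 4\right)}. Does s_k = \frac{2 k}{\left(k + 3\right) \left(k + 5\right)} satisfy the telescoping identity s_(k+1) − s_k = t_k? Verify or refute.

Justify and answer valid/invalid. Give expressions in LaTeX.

s_(k+1) = 2*(k + 1)/((k + 4)*(k + 6))
s_(k+1) − s_k = 2*(-k**2 - k + 15)/(k**4 + 18*k**3 + 119*k**2 + 342*k + 360)
(s_(k+1) − s_k) − t_k = 6*(2*k**2 + 7*k - 10)/(k**5 + 20*k**4 + 155*k**3 + 580*k**2 + 1044*k + 720)

Invalid: residual \frac{6 \left(2 k^{2} + 7 k - 10\right)}{k^{5} + 20 k^{4} + 155 k^{3} + 580 k^{2} + 1044 k + 720} ≠ 0.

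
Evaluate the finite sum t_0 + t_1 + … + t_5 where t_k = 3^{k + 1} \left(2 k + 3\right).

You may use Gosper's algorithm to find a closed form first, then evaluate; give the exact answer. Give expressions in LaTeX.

Σ = 13122

Ratio r(k) = 3*(2*k + 5)/(2*k + 3).
Normal form (A,B,C) = (3, 1, k + 3/2).
Key eq: (3)·f(k+1) = (1)·f(k) + (k + 3/2).
Bound: deg f ≤ 1.
Solving with deg f ≤ 1: f(k) = k/2.
So s_k = (B(k−1)f/C)·t_k = (k/(2*k + 3))·t_k = 3**(k + 1)*k.
s_(k+1) − s_k = 3**(k + 1)*(2*k + 3) = t_k.
Sum = s_(6) − s_(0); s_(6) = 13122, s_(0) = 0 ⇒ 13122.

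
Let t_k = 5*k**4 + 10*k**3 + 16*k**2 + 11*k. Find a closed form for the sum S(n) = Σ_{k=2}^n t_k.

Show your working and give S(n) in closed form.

r(k) = (5*k**3 + 25*k**2 + 51*k + 42)/(k*(5*k**2 + 5*k + 11)) after simplifying.
Take A(k)=1, B(k)=1, C(k)=k**4 + 2*k**3 + 16*k**2/5 + 11*k/5.
Need (1)·f(k+1) − (1)·f(k) = k**4 + 2*k**3 + 16*k**2/5 + 11*k/5.
Bound: deg f ≤ 5.
Coefficient equations give f(k) = k*(k - 1)*(k + 1)*(k**2 + 3)/5.
Then R = B(k−1)f/C = (k - 1)*(k**2 + 3)/(5*k**2 + 5*k + 11), so s_k = R(k)·t_k = k*(k**4 + 2*k**2 - 3).
Verify: k*(5*k**3 + 10*k**2 + 16*k + 11) matches t_k.
Evaluate: s_(n+1) = n*(n**4 + 5*n**3 + 12*n**2 + 16*n + 8); subtract s_(2) = 42 ⇒ S(n) = n**5 + 5*n**4 + 12*n**3 + 16*n**2 + 8*n - 42.

S(n) = n**5 + 5*n**4 + 12*n**3 + 16*n**2 + 8*n - 42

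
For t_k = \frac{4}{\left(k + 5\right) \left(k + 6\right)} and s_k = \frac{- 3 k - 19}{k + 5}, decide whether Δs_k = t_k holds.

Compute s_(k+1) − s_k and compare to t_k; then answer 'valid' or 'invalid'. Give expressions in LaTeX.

Valid: the claim telescopes to t_k.

s_(k+1) = (-3*k - 22)/(k + 6)
s_(k+1) − s_k = 4/(k**2 + 11*k + 30)
(s_(k+1) − s_k) − t_k = 0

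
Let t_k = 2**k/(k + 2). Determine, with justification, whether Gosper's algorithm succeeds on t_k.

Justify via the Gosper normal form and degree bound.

Compute t_(k+1)/t_k: get 2*(k + 2)/(k + 3).
So A=2*k + 4 and B=k + 3, with C=1.
Key eq: (2*k + 4)·f(k+1) = (k + 2)·f(k) + (1).
From deg A=1, deg B=1, deg C=0: d=-1.
Negative degree bound (-1): no f exists, t_k not Gosper-summable.

No; the degree bound rules out any f.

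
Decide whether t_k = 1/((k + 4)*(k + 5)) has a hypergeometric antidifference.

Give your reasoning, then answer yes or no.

t_(k+1)/t_k = (k + 4)/(k + 6).
Take A(k)=k + 4, B(k)=k + 6, C(k)=1.
Solve (k + 4)·f(k+1) − (k + 5)·f(k) = 1.
Bound: deg f ≤ 1.
Solving with deg f ≤ 1: f(k) = k/4.
R(k) = B(k−1)·f(k)/C(k) = k*(k + 5)/4; s_k = R·t_k = k/(4*(k + 4)).
Verify: 1/(k**2 + 9*k + 20) matches t_k.

Yes. s_k = k/(4*(k + 4)).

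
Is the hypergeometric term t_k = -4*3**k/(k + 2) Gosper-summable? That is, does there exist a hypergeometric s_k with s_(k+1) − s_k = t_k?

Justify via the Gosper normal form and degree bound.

No. Not Gosper-summable.

Ratio r(k) = 3*(k + 2)/(k + 3).
So A=3*k + 6 and B=k + 3, with C=1.
Solve (3*k + 6)·f(k+1) − (k + 2)·f(k) = 1.
deg f ≤ -1 (via 1,1,0).
deg f ≤ -1 is impossible — no certificate.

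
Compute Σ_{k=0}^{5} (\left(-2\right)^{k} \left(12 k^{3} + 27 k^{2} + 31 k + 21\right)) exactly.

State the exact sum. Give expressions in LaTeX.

Ratio r(k) = 2*(-12*k**3 - 63*k**2 - 121*k - 91)/(12*k**3 + 27*k**2 + 31*k + 21).
Take A(k)=-2, B(k)=1, C(k)=k**3 + 9*k**2/4 + 31*k/12 + 7/4.
Solve (-2)·f(k+1) − (1)·f(k) = k**3 + 9*k**2/4 + 31*k/12 + 7/4.
d = 3 from the (0,0,3) case.
Match coefficients ⇒ f(k) = -(4*k**3 + k**2 + k + 3)/12.
So s_k = (B(k−1)f/C)·t_k = (-(4*k**3 + k**2 + k + 3)/(12*k**3 + 27*k**2 + 31*k + 21))·t_k = (-2)**k*(-4*k**3 - k**2 - k - 3).
Δs = (-2)**k*(12*k**3 + 27*k**2 + 31*k + 21), as required.
Sum = s_(6) − s_(0); s_(6) = -58176, s_(0) = -3 ⇒ -58173.

Σ = -58173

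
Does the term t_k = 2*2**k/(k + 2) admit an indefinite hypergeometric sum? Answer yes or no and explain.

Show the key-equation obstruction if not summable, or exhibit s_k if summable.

r(k) = 2*(k + 2)/(k + 3) after simplifying.
A = 2*k + 4, B = k + 3, C = 1.
Solve (2*k + 4)·f(k+1) − (k + 2)·f(k) = 1.
deg f ≤ -1 (via 1,1,0).
deg f ≤ -1 is impossible — no certificate.

No — t_k has no hypergeometric antidifference.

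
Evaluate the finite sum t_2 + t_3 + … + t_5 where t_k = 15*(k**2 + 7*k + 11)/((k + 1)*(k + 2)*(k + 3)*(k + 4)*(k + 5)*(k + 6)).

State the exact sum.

r(k) = (k + 1)*(7*k + (k + 1)**2 + 18)/((k + 7)*(k**2 + 7*k + 11)) after simplifying.
Normal form (A,B,C) = (k + 1, k + 7, k**2 + 7*k + 11).
Need (k + 1)·f(k+1) − (k + 6)·f(k) = k**2 + 7*k + 11.
deg f ≤ 5 (via 1,1,2).
A polynomial solution: f(k) = k*(k + 2)*(k + 4)*(k**2 + 9*k + 23)/45.
Certificate R = B(k−1)f/C = k*(k + 2)*(k + 4)*(k + 6)*(k**2 + 9*k + 23)/(45*(k**2 + 7*k + 11)) gives s_k = k*(k**2 + 9*k + 23)/(3*(k**3 + 9*k**2 + 23*k + 15)).
Check: Δs_k = 15*(k**2 + 7*k + 11)/(k**6 + 21*k**5 + 175*k**4 + 735*k**3 + 1624*k**2 + 1764*k + 720). ✓
Σ_(k=2)^(5) t_k = s_(6) − s_(2) = 226/693 − (2/7) = 4/99.

Σ = 4/99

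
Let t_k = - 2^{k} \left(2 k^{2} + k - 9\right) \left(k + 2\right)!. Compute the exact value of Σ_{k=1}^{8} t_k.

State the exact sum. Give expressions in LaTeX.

Step 1: r(k) = 2*(k + 3)*(k + 2*(k + 1)**2 - 8)/(2*k**2 + k - 9).
Factor: A=2*k + 6; B=1; C=k**2 + k/2 - 9/2.
f must satisfy (2*k + 6)·f(k+1) − (1)·f(k) = k**2 + k/2 - 9/2.
d = 1 from the (1,0,2) case.
A polynomial solution: f(k) = (k - 3)/2.
Get s_k = R·t_k = -2**k*(k - 3)*factorial(k + 2) with R(k) = B(k−1)f(k)/C(k) = (k - 3)/(2*k**2 + k - 9).
Verify: -2**k*(2*k**2 + k - 9)*factorial(k + 2) matches t_k.
Sum = s_(9) − s_(1); s_(9) = -122624409600, s_(1) = 24 ⇒ -122624409624.

Σ = -122624409624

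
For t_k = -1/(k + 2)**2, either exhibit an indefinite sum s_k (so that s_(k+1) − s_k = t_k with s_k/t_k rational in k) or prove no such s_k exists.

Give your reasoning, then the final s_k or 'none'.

not Gosper-summable; s_k does not exist

The ratio is (k + 2)**2/(k + 3)**2.
Gosper form: A/B · C(k+1)/C(k) with A=k**2 + 4*k + 4, B=k**2 + 6*k + 9, C=1.
Solve (k**2 + 4*k + 4)·f(k+1) − (k**2 + 4*k + 4)·f(k) = 1.
Degrees (2,2,0) ⇒ d ≤ 0.
Generic f = c0 gives residual -1; -1 = 0 cannot hold, so t_k is not Gosper-summable.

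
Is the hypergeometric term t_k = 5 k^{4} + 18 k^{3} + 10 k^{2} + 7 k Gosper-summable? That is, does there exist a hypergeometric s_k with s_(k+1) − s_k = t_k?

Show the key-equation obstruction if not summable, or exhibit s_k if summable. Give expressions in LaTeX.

Yes. s_k = k \left(k^{4} + 2 k^{3} - 4 k^{2} + 3 k - 2\right).

Ratio r(k) = (5*k**4 + 38*k**3 + 94*k**2 + 101*k + 40)/(k*(5*k**3 + 18*k**2 + 10*k + 7)).
Factor: A=1; B=1; C=k**4 + 18*k**3/5 + 2*k**2 + 7*k/5.
Key eq: (1)·f(k+1) = (1)·f(k) + (k**4 + 18*k**3/5 + 2*k**2 + 7*k/5).
Bound: deg f ≤ 5.
Coefficient equations give f(k) = k*(k - 1)*(k**3 + 3*k**2 - k + 2)/5.
R(k) = B(k−1)·f(k)/C(k) = (k - 1)*(k**3 + 3*k**2 - k + 2)/(5*k**3 + 18*k**2 + 10*k + 7); s_k = R·t_k = k*(k**4 + 2*k**3 - 4*k**2 + 3*k - 2).
Verify: k*(5*k**3 + 18*k**2 + 10*k + 7) matches t_k.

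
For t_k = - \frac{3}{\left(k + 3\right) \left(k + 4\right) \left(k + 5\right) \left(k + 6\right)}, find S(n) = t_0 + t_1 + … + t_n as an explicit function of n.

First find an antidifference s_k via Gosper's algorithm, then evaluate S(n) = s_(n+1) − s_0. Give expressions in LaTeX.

S(n) = \frac{- n^{3} - 15 n^{2} - 74 n - 60}{60 \left(n^{3} + 15 n^{2} + 74 n + 120\right)}

Step 1: r(k) = (k + 3)/(k + 7).
So A=k + 3 and B=k + 7, with C=1.
Key eq: (k + 3)·f(k+1) = (k + 6)·f(k) + (1).
From deg A=1, deg B=1, deg C=0: d=3.
Coefficient equations give f(k) = k*(k**2 + 12*k + 47)/180.
So s_k = (B(k−1)f/C)·t_k = (k*(k + 6)*(k**2 + 12*k + 47)/180)·t_k = k*(-k**2 - 12*k - 47)/(60*(k + 3)*(k + 4)*(k + 5)).
s_(k+1) − s_k = -3/(k**4 + 18*k**3 + 119*k**2 + 342*k + 360) = t_k.
Σ_(k=0)^n t_k = s_(n+1) − s_(0) = ((-n**3 - 15*n**2 - 74*n - 60)/(60*(n**3 + 15*n**2 + 74*n + 120))) − (0), i.e. (-n**3 - 15*n**2 - 74*n - 60)/(60*(n**3 + 15*n**2 + 74*n + 120)).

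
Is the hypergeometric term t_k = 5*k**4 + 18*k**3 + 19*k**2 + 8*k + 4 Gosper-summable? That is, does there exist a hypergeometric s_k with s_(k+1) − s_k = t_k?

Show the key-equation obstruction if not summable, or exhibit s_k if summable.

The ratio is (5*k**4 + 38*k**3 + 103*k**2 + 120*k + 54)/(5*k**4 + 18*k**3 + 19*k**2 + 8*k + 4).
Take A(k)=1, B(k)=1, C(k)=k**4 + 18*k**3/5 + 19*k**2/5 + 8*k/5 + 4/5.
Solve (1)·f(k+1) − (1)·f(k) = k**4 + 18*k**3/5 + 19*k**2/5 + 8*k/5 + 4/5.
d = 5 from the (0,0,4) case.
Coefficient equations give f(k) = k*(k**4 + 2*k**3 - k**2 - k + 3)/5.
Then R = B(k−1)f/C = k*(k**4 + 2*k**3 - k**2 - k + 3)/((k + 2)*(5*k**3 + 8*k**2 + 3*k + 2)), so s_k = R(k)·t_k = k*(k**4 + 2*k**3 - k**2 - k + 3).
Δs = 5*k**4 + 18*k**3 + 19*k**2 + 8*k + 4, as required.

Yes. s_k = k*(k**4 + 2*k**3 - k**2 - k + 3).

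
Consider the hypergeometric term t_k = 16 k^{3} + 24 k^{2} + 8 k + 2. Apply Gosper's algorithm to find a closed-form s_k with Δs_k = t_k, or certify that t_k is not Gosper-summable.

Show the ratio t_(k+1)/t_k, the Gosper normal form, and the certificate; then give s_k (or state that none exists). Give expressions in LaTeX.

t_(k+1)/t_k = (8*k**3 + 36*k**2 + 52*k + 25)/(8*k**3 + 12*k**2 + 4*k + 1).
A = 1, B = 1, C = k**3 + 3*k**2/2 + k/2 + 1/8.
Solve (1)·f(k+1) − (1)·f(k) = k**3 + 3*k**2/2 + k/2 + 1/8.
Degrees (0,0,3) ⇒ d ≤ 4.
A polynomial solution: f(k) = k*(2*k**3 - 2*k + 1)/8.
R(k) = B(k−1)·f(k)/C(k) = k*(2*k**3 - 2*k + 1)/(8*k**3 + 12*k**2 + 4*k + 1); s_k = R·t_k = 2*k*(2*k**3 - 2*k + 1).
Δs = 16*k**3 + 24*k**2 + 8*k + 2, as required.

s_k = 2 k \left(2 k^{3} - 2 k + 1\right)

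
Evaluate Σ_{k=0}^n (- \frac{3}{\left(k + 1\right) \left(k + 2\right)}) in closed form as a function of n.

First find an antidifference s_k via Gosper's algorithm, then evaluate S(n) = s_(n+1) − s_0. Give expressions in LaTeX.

S(n) = \frac{3 \left(- n - 1\right)}{n + 2}

t_(k+1)/t_k = (k + 1)/(k + 3).
Factor: A=k + 1; B=k + 3; C=1.
Set up (k + 1)·f(k+1) − (k + 2)·f(k) − (1) = 0.
Bound: deg f ≤ 1.
Coefficient equations give f(k) = k.
Get s_k = R·t_k = -3*k/(k + 1) with R(k) = B(k−1)f(k)/C(k) = k*(k + 2).
Verify: -3/(k**2 + 3*k + 2) matches t_k.
Σ_(k=0)^n t_k = s_(n+1) − s_(0) = (3*(-n - 1)/(n + 2)) − (0), i.e. 3*(-n - 1)/(n + 2).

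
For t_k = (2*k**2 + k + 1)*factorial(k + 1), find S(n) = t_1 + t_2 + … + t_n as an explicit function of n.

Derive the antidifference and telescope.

S(n) = 2*n*factorial(n + 2) - factorial(n + 2) + 2

The ratio is (k + 2)*(k + 2*(k + 1)**2 + 2)/(2*k**2 + k + 1).
Take A(k)=k + 2, B(k)=1, C(k)=k**2 + k/2 + 1/2.
Need (k + 2)·f(k+1) − (1)·f(k) = k**2 + k/2 + 1/2.
Bound: deg f ≤ 1.
Match coefficients ⇒ f(k) = (2*k - 3)/2.
Certificate R = B(k−1)f/C = (2*k - 3)/(2*k**2 + k + 1) gives s_k = (2*k - 3)*factorial(k + 1).
s_(k+1) − s_k = (2*k**2 + k + 1)*factorial(k + 1) = t_k.
Σ_(k=1)^n t_k = s_(n+1) − s_(1) = ((2*n - 1)*factorial(n + 2)) − (-2), i.e. 2*n*factorial(n + 2) - factorial(n + 2) + 2.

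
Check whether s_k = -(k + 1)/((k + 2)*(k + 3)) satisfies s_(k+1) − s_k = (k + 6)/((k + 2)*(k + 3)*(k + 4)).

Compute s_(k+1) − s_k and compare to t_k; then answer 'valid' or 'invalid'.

Invalid: residual -6/(k**3 + 9*k**2 + 26*k + 24) ≠ 0.

s_(k+1) = (-k - 2)/((k + 3)*(k + 4))
s_(k+1) − s_k = k/(k**3 + 9*k**2 + 26*k + 24)
(s_(k+1) − s_k) − t_k = -6/(k**3 + 9*k**2 + 26*k + 24)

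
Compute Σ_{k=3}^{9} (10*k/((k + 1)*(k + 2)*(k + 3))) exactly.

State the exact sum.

Σ = 21/22

The ratio is (k + 1)**2/(k*(k + 4)).
Normal form (A,B,C) = (k + 1, k + 4, k).
Key eq: (k + 1)·f(k+1) = (k + 3)·f(k) + (k).
d = 2 from the (1,1,1) case.
Solving with deg f ≤ 2: f(k) = k*(k - 1)/4.
Get s_k = R·t_k = 5*k*(k - 1)/(2*(k + 1)*(k + 2)) with R(k) = B(k−1)f(k)/C(k) = (k - 1)*(k + 3)/4.
Δs = 10*k/(k**3 + 6*k**2 + 11*k + 6), as required.
Telescoping: Σ = s_(10) − s_(3) = 75/44 − (3/4) = 21/22.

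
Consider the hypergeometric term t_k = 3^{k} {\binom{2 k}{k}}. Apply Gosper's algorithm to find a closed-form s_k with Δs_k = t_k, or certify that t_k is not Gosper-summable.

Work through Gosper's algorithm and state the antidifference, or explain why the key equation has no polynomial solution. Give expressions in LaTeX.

none — t_k is not Gosper-summable

Compute t_(k+1)/t_k: get 6*(2*k + 1)/(k + 1).
Gosper form: A/B · C(k+1)/C(k) with A=12*k + 6, B=k + 1, C=1.
Solve (12*k + 6)·f(k+1) − (k)·f(k) = 1.
Bound: deg f ≤ -1.
Bound -1 < 0, so the key equation has no polynomial solution.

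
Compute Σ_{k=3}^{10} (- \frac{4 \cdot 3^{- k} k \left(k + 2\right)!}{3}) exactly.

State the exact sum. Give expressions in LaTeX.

Σ = -102489440/729

Step 1: r(k) = (k + 1)*(k + 3)/(3*k).
Normal form (A,B,C) = (k/3 + 1, 1, k).
Solve (k/3 + 1)·f(k+1) − (1)·f(k) = k.
Degrees (1,0,1) ⇒ d ≤ 0.
Match coefficients ⇒ f(k) = 3.
R(k) = B(k−1)·f(k)/C(k) = 3/k; s_k = R·t_k = -4*factorial(k + 2)/3**k.
Check: Δs_k = -4*k*factorial(k + 2)/(3*3**k). ✓
Evaluate s at k=11 and k=3: -102502400/729 and -160/9; difference -102489440/729.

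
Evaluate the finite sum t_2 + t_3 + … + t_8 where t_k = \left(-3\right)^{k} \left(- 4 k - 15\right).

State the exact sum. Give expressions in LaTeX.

Σ = -236241

Compute t_(k+1)/t_k: get 3*(-4*k - 19)/(4*k + 15).
Normal form (A,B,C) = (-3, 1, k + 15/4).
Solve (-3)·f(k+1) − (1)·f(k) = k + 15/4.
Degrees (0,0,1) ⇒ d ≤ 1.
Solve for f: f(k) = -(k + 3)/4 (degree 1 ≤ 1).
So s_k = (B(k−1)f/C)·t_k = (-(k + 3)/(4*k + 15))·t_k = (-3)**k*(k + 3).
Verify: (-3)**k*(-4*k - 15) matches t_k.
Sum = s_(9) − s_(2); s_(9) = -236196, s_(2) = 45 ⇒ -236241.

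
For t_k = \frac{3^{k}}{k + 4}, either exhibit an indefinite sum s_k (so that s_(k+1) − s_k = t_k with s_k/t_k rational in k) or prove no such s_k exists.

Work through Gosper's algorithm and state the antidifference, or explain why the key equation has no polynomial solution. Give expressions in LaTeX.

none (Gosper's algorithm certifies no s_k)

The ratio is 3*(k + 4)/(k + 5).
Factor: A=3*k + 12; B=k + 5; C=1.
Set up (3*k + 12)·f(k+1) − (k + 4)·f(k) − (1) = 0.
deg f ≤ -1 (via 1,1,0).
Negative degree bound (-1): no f exists, t_k not Gosper-summable.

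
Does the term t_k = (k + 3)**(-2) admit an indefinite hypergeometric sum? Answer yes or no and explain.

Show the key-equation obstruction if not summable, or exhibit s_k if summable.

No — the linear system for f has no solution.

Step 1: r(k) = (k + 3)**2/(k + 4)**2.
So A=k**2 + 6*k + 9 and B=k**2 + 8*k + 16, with C=1.
Solve (k**2 + 6*k + 9)·f(k+1) − (k**2 + 6*k + 9)·f(k) = 1.
d = 0 from the (2,2,0) case.
Write f(k) = c0. Then LHS − RHS = -1, requiring -1 = 0: contradictory. No certificate.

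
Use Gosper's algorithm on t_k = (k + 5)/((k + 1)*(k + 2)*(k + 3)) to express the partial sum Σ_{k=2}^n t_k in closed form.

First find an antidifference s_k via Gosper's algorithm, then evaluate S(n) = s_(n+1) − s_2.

Ratio r(k) = (k + 1)*(k + 6)/((k + 4)*(k + 5)).
Take A(k)=k + 1, B(k)=k + 4, C(k)=k + 5.
f must satisfy (k + 1)·f(k+1) − (k + 3)·f(k) = k + 5.
From deg A=1, deg B=1, deg C=1: d=2.
Solving with deg f ≤ 2: f(k) = k*(3*k + 7)/2.
Certificate R = B(k−1)f/C = k*(k + 3)*(3*k + 7)/(2*(k + 5)) gives s_k = k*(3*k + 7)/(2*(k + 1)*(k + 2)).
s_(k+1) − s_k = (k + 5)/(k**3 + 6*k**2 + 11*k + 6) = t_k.
Telescope: S(n) = s_(n+1) − s_(2) = (3*n**2 + 13*n + 10)/(2*(n**2 + 5*n + 6)) − (13/12) = (5*n**2 + 13*n - 18)/(12*(n**2 + 5*n + 6)).

S(n) = (5*n**2 + 13*n - 18)/(12*(n**2 + 5*n + 6))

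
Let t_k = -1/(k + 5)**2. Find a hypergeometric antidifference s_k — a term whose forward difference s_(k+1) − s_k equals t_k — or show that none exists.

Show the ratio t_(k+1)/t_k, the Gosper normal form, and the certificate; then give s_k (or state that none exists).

Step 1: r(k) = (k + 5)**2/(k + 6)**2.
So A=k**2 + 10*k + 25 and B=k**2 + 12*k + 36, with C=1.
f must satisfy (k**2 + 10*k + 25)·f(k+1) − (k**2 + 10*k + 25)·f(k) = 1.
d = 0 from the (2,2,0) case.
Write f(k) = c0. Then LHS − RHS = -1, requiring -1 = 0: contradictory. No certificate.

none (Gosper's algorithm certifies no s_k)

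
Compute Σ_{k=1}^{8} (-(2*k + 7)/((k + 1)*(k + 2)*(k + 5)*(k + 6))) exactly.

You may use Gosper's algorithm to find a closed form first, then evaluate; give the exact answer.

Ratio r(k) = (k + 1)*(k + 5)*(2*k + 9)/((k + 3)*(k + 7)*(2*k + 7)).
Gosper form: A/B · C(k+1)/C(k) with A=k + 1, B=k + 7, C=k**3 + 21*k**2/2 + 73*k/2 + 42.
Set up (k + 1)·f(k+1) − (k + 6)·f(k) − (k**3 + 21*k**2/2 + 73*k/2 + 42) = 0.
d = 5 from the (1,1,3) case.
Solve for f: f(k) = k*(k + 2)*(k + 3)*(k + 4)*(k + 6)/10 (degree 5 ≤ 5).
R(k) = B(k−1)·f(k)/C(k) = k*(k + 2)*(k + 6)**2/(5*(2*k + 7)); s_k = R·t_k = k*(-k - 6)/(5*(k**2 + 6*k + 5)).
s_(k+1) − s_k = (-2*k - 7)/(k**4 + 14*k**3 + 65*k**2 + 112*k + 60) = t_k.
Evaluate s at k=9 and k=1: -27/140 and -7/60; difference -8/105.

Σ = -8/105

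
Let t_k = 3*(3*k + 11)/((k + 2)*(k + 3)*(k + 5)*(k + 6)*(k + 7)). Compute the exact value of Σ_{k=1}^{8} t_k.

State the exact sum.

Σ = 26/1155

Step 1: r(k) = (k + 2)*(k + 5)*(3*k + 14)/((k + 4)*(k + 8)*(3*k + 11)).
A = k + 2, B = k + 8, C = k**2 + 23*k/3 + 44/3.
Need (k + 2)·f(k+1) − (k + 7)·f(k) = k**2 + 23*k/3 + 44/3.
Degrees (1,1,2) ⇒ d ≤ 5.
Solve for f: f(k) = k*(k + 3)*(k + 4)*(k**2 + 13*k + 52)/180 (degree 5 ≤ 5).
Get s_k = R·t_k = k*(k**2 + 13*k + 52)/(20*(k**3 + 13*k**2 + 52*k + 60)) with R(k) = B(k−1)f(k)/C(k) = k*(k + 3)*(k + 7)*(k**2 + 13*k + 52)/(60*(3*k + 11)).
s_(k+1) − s_k = 3*(3*k + 11)/(k**5 + 23*k**4 + 203*k**3 + 853*k**2 + 1692*k + 1260) = t_k.
Sum = s_(9) − s_(1); s_(9) = 15/308, s_(1) = 11/420 ⇒ 26/1155.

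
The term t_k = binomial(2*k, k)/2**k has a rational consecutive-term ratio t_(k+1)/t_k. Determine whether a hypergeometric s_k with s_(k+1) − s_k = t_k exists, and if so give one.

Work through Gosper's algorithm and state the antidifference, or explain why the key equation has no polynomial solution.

no hypergeometric antidifference exists

Ratio r(k) = (2*k + 1)/(k + 1).
Gosper form: A/B · C(k+1)/C(k) with A=2*k + 1, B=k + 1, C=1.
Need (2*k + 1)·f(k+1) − (k)·f(k) = 1.
Bound: deg f ≤ -1.
Negative degree bound (-1): no f exists, t_k not Gosper-summable.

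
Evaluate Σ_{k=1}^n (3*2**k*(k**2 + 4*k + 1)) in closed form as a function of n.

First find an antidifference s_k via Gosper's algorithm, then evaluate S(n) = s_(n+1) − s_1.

Step 1: r(k) = 2*(k**2 + 6*k + 6)/(k**2 + 4*k + 1).
Factor: A=2; B=1; C=k**2 + 4*k + 1.
Set up (2)·f(k+1) − (1)·f(k) − (k**2 + 4*k + 1) = 0.
d = 2 from the (0,0,2) case.
A polynomial solution: f(k) = (k - 1)*(k + 1).
So s_k = (B(k−1)f/C)·t_k = ((k - 1)*(k + 1)/(k**2 + 4*k + 1))·t_k = 3*2**k*(k**2 - 1).
Δs = 3*2**k*(k**2 + 4*k + 1), as required.
Σ_(k=1)^n t_k = s_(n+1) − s_(1) = (6*2**n*n*(n + 2)) − (0), i.e. 6*2**n*n*(n + 2).

S(n) = 6*2**n*n*(n + 2)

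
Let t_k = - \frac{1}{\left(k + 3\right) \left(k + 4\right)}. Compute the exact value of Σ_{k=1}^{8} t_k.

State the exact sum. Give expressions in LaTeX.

Σ = -1/6

t_(k+1)/t_k = (k + 3)/(k + 5).
A = k + 3, B = k + 5, C = 1.
Key eq: (k + 3)·f(k+1) = (k + 4)·f(k) + (1).
From deg A=1, deg B=1, deg C=0: d=1.
Match coefficients ⇒ f(k) = k/3.
R(k) = B(k−1)·f(k)/C(k) = k*(k + 4)/3; s_k = R·t_k = -k/(3*k + 9).
Verify: -1/(k**2 + 7*k + 12) matches t_k.
Evaluate s at k=9 and k=1: -1/4 and -1/12; difference -1/6.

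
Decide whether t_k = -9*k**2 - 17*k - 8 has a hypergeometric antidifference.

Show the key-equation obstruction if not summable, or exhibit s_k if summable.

t_(k+1)/t_k = (9*k**2 + 35*k + 34)/(9*k**2 + 17*k + 8).
A = 1, B = 1, C = k**2 + 17*k/9 + 8/9.
Set up (1)·f(k+1) − (1)·f(k) − (k**2 + 17*k/9 + 8/9) = 0.
Degrees (0,0,2) ⇒ d ≤ 3.
A polynomial solution: f(k) = k*(k + 1)*(3*k + 1)/9.
R(k) = B(k−1)·f(k)/C(k) = k*(3*k + 1)/(9*k + 8); s_k = R·t_k = k*(-3*k**2 - 4*k - 1).
Check: Δs_k = -9*k**2 - 17*k - 8. ✓

Yes. s_k = k*(-3*k**2 - 4*k - 1).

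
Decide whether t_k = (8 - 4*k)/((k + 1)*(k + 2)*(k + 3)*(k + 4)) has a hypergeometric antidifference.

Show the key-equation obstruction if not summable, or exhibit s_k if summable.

Yes. s_k = k*(k**2 + 6*k + 17)/(3*(k + 1)*(k + 2)*(k + 3)).

r(k) = (k - 1)*(k + 1)/((k - 2)*(k + 5)) after simplifying.
Take A(k)=k + 1, B(k)=k + 5, C(k)=k - 2.
Need (k + 1)·f(k+1) − (k + 4)·f(k) = k - 2.
Degrees (1,1,1) ⇒ d ≤ 3.
Solving with deg f ≤ 3: f(k) = -k*(k**2 + 6*k + 17)/12.
R(k) = B(k−1)·f(k)/C(k) = -k*(k + 4)*(k**2 + 6*k + 17)/(12*(k - 2)); s_k = R·t_k = k*(k**2 + 6*k + 17)/(3*(k + 1)*(k + 2)*(k + 3)).
Check: Δs_k = 4*(2 - k)/(k**4 + 10*k**3 + 35*k**2 + 50*k + 24). ✓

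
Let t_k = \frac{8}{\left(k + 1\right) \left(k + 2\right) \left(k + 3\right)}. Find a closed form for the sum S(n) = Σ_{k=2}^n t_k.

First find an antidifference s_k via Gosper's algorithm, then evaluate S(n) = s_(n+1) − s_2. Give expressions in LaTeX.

Step 1: r(k) = (k + 1)/(k + 4).
So A=k + 1 and B=k + 4, with C=1.
Key eq: (k + 1)·f(k+1) = (k + 3)·f(k) + (1).
d = 2 from the (1,1,0) case.
Coefficient equations give f(k) = k*(k + 3)/4.
Get s_k = R·t_k = 2*k*(k + 3)/((k + 1)*(k + 2)) with R(k) = B(k−1)f(k)/C(k) = k*(k + 3)**2/4.
Check: Δs_k = 8/(k**3 + 6*k**2 + 11*k + 6). ✓
s_(n+1) = 2*(n**2 + 5*n + 4)/(n**2 + 5*n + 6) and s_(2) = 5/3, so S(n) = (n**2 + 5*n - 6)/(3*(n**2 + 5*n + 6)).

S(n) = \frac{n^{2} + 5 n - 6}{3 \left(n^{2} + 5 n + 6\right)}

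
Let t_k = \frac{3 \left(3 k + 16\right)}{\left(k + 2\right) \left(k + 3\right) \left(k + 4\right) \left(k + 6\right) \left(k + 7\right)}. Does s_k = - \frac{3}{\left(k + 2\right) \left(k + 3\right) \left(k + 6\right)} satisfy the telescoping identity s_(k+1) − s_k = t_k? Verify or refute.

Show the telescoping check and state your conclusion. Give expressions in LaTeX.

Valid — Δs_k = t_k.

s_(k+1) = -3/((k + 3)*(k + 4)*(k + 7))
s_(k+1) − s_k = 3*(3*k + 16)/(k**5 + 22*k**4 + 185*k**3 + 740*k**2 + 1404*k + 1008)
(s_(k+1) − s_k) − t_k = 0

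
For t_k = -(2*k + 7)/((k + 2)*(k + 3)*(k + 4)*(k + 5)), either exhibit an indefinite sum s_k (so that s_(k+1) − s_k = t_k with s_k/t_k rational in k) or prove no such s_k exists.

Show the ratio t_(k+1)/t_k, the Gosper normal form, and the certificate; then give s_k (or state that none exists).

Compute t_(k+1)/t_k: get (k + 2)*(2*k + 9)/((k + 6)*(2*k + 7)).
Take A(k)=k + 2, B(k)=k + 6, C(k)=k + 7/2.
Key eq: (k + 2)·f(k+1) = (k + 5)·f(k) + (k + 7/2).
deg f ≤ 3 (via 1,1,1).
Coefficient equations give f(k) = k*(k + 3)*(k + 6)/16.
Then R = B(k−1)f/C = k*(k + 3)*(k + 5)*(k + 6)/(8*(2*k + 7)), so s_k = R(k)·t_k = k*(-k - 6)/(8*(k**2 + 6*k + 8)).
s_(k+1) − s_k = (-2*k - 7)/(k**4 + 14*k**3 + 71*k**2 + 154*k + 120) = t_k.

s_k = k*(-k - 6)/(8*(k**2 + 6*k + 8))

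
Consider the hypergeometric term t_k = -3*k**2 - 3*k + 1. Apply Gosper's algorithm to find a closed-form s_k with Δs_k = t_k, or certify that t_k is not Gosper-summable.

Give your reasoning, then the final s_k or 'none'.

s_k = k*(2 - k**2)

Step 1: r(k) = (3*k**2 + 9*k + 5)/(3*k**2 + 3*k - 1).
So A=1 and B=1, with C=k**2 + k - 1/3.
Need (1)·f(k+1) − (1)·f(k) = k**2 + k - 1/3.
Degrees (0,0,2) ⇒ d ≤ 3.
Solve for f: f(k) = k*(k**2 - 2)/3 (degree 3 ≤ 3).
So s_k = (B(k−1)f/C)·t_k = (k*(k**2 - 2)/(3*k**2 + 3*k - 1))·t_k = k*(2 - k**2).
Δs = -3*k**2 - 3*k + 1, as required.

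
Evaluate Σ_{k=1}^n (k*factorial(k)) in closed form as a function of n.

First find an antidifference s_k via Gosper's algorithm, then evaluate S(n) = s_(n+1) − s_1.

The ratio is (k + 1)**2/k.
Factor: A=k + 1; B=1; C=k.
Solve (k + 1)·f(k+1) − (1)·f(k) = k.
deg f ≤ 0 (via 1,0,1).
A polynomial solution: f(k) = 1.
So s_k = (B(k−1)f/C)·t_k = (1/k)·t_k = factorial(k).
s_(k+1) − s_k = k*factorial(k) = t_k.
Telescope: S(n) = s_(n+1) − s_(1) = factorial(n + 1) − (1) = n*factorial(n) + factorial(n) - 1.

S(n) = n*factorial(n) + factorial(n) - 1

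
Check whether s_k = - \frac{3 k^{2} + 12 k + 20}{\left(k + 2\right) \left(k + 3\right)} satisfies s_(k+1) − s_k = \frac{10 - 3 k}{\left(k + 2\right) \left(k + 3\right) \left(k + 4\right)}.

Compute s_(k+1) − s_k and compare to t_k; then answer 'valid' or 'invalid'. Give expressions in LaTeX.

s_(k+1) = (-12*k - 3*(k + 1)**2 - 32)/((k + 3)*(k + 4))
s_(k+1) − s_k = (10 - 3*k)/(k**3 + 9*k**2 + 26*k + 24)
(s_(k+1) − s_k) − t_k = 0

Valid: the claim telescopes to t_k.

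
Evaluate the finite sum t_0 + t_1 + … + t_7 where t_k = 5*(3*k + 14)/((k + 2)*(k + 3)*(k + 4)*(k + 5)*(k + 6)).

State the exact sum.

Σ = 70/429

Ratio r(k) = (k + 2)*(3*k + 17)/((k + 7)*(3*k + 14)).
A = k + 2, B = k + 7, C = k + 14/3.
Set up (k + 2)·f(k+1) − (k + 6)·f(k) − (k + 14/3) = 0.
Bound: deg f ≤ 4.
Solve for f: f(k) = k*(k + 4)*(k**2 + 10*k + 31)/90 (degree 4 ≤ 4).
Get s_k = R·t_k = k*(k**2 + 10*k + 31)/(6*(k**3 + 10*k**2 + 31*k + 30)) with R(k) = B(k−1)f(k)/C(k) = k*(k + 4)*(k + 6)*(k**2 + 10*k + 31)/(30*(3*k + 14)).
Check: Δs_k = 5*(3*k + 14)/(k**5 + 20*k**4 + 155*k**3 + 580*k**2 + 1044*k + 720). ✓
Evaluate s at k=8 and k=0: 70/429 and 0; difference 70/429.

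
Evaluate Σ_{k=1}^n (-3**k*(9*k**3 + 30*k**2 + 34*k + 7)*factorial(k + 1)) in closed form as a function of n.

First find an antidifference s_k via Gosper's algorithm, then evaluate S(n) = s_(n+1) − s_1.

Step 1: r(k) = 3*(9*k**4 + 75*k**3 + 235*k**2 + 322*k + 160)/(9*k**3 + 30*k**2 + 34*k + 7).
A = 3*k + 6, B = 1, C = k**3 + 10*k**2/3 + 34*k/9 + 7/9.
f must satisfy (3*k + 6)·f(k+1) − (1)·f(k) = k**3 + 10*k**2/3 + 34*k/9 + 7/9.
Bound: deg f ≤ 2.
Solve for f: f(k) = (3*k**2 - k - 1)/9 (degree 2 ≤ 2).
Then R = B(k−1)f/C = (3*k**2 - k - 1)/(9*k**3 + 30*k**2 + 34*k + 7), so s_k = R(k)·t_k = 3**k*(-3*k**2 + k + 1)*factorial(k + 1).
s_(k+1) − s_k = -3**k*(9*k**3 + 30*k**2 + 34*k + 7)*factorial(k + 1) = t_k.
Σ_(k=1)^n t_k = s_(n+1) − s_(1) = (-3**(n + 1)*(3*n**2 + 5*n + 1)*factorial(n + 2)) − (-6), i.e. -9*3**n*n**4*factorial(n) - 42*3**n*n**3*factorial(n) - 66*3**n*n**2*factorial(n) - 39*3**n*n*factorial(n) - 6*3**n*factorial(n) + 6.

S(n) = -9*3**n*n**4*factorial(n) - 42*3**n*n**3*factorial(n) - 66*3**n*n**2*factorial(n) - 39*3**n*n*factorial(n) - 6*3**n*factorial(n) + 6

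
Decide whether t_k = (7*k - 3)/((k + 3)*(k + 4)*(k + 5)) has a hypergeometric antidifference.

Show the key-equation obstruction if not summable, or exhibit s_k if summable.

Yes. s_k = k*(3*k - 7)/(4*(k + 3)*(k + 4)).

Compute t_(k+1)/t_k: get (k + 3)*(7*k + 4)/((k + 6)*(7*k - 3)).
So A=k + 3 and B=k + 6, with C=k - 3/7.
Solve (k + 3)·f(k+1) − (k + 5)·f(k) = k - 3/7.
deg f ≤ 2 (via 1,1,1).
Solving with deg f ≤ 2: f(k) = k*(3*k - 7)/28.
So s_k = (B(k−1)f/C)·t_k = (k*(k + 5)*(3*k - 7)/(4*(7*k - 3)))·t_k = k*(3*k - 7)/(4*(k + 3)*(k + 4)).
s_(k+1) − s_k = (7*k - 3)/(k**3 + 12*k**2 + 47*k + 60) = t_k.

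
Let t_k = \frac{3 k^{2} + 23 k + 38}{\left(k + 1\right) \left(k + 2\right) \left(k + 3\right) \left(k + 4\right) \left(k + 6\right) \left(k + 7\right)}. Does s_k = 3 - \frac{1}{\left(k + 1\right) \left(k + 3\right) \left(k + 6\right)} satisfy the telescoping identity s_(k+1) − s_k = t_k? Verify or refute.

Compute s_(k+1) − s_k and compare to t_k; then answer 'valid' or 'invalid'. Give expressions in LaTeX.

s_(k+1) = 3 - 1/((k + 2)*(k + 4)*(k + 7))
s_(k+1) − s_k = (3*k**2 + 23*k + 38)/(k**6 + 23*k**5 + 207*k**4 + 925*k**3 + 2144*k**2 + 2412*k + 1008)
(s_(k+1) − s_k) − t_k = 0

valid; difference matches t_k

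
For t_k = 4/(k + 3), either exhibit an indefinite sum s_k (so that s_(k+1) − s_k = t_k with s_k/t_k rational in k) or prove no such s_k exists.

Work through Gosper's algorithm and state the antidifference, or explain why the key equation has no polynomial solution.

Step 1: r(k) = (k + 3)/(k + 4).
So A=k + 3 and B=k + 4, with C=1.
Key eq: (k + 3)·f(k+1) = (k + 3)·f(k) + (1).
deg f ≤ 0 (via 1,1,0).
f = c0 ⇒ A·f(k+1) − B(k−1)·f(k) − C = -1. The system {-1 = 0} is inconsistent; no antidifference.

not Gosper-summable; s_k does not exist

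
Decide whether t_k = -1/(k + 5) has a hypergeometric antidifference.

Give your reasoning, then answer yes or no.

r(k) = (k + 5)/(k + 6) after simplifying.
Factor: A=k + 5; B=k + 6; C=1.
f must satisfy (k + 5)·f(k+1) − (k + 5)·f(k) = 1.
deg f ≤ 0 (via 1,1,0).
Write f(k) = c0. Then LHS − RHS = -1, requiring -1 = 0: contradictory. No certificate.

No. Not Gosper-summable.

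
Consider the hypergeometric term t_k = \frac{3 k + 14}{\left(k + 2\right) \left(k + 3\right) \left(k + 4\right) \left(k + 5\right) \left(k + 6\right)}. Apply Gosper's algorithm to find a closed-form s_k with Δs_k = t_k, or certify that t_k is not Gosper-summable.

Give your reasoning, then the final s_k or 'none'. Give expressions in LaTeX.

Ratio r(k) = (k + 2)*(3*k + 17)/((k + 7)*(3*k + 14)).
Factor: A=k + 2; B=k + 7; C=k + 14/3.
Set up (k + 2)·f(k+1) − (k + 6)·f(k) − (k + 14/3) = 0.
Bound: deg f ≤ 4.
Coefficient equations give f(k) = k*(k + 4)*(k**2 + 10*k + 31)/90.
R(k) = B(k−1)·f(k)/C(k) = k*(k + 4)*(k + 6)*(k**2 + 10*k + 31)/(30*(3*k + 14)); s_k = R·t_k = k*(k**2 + 10*k + 31)/(30*(k**3 + 10*k**2 + 31*k + 30)).
Check: Δs_k = (3*k + 14)/(k**5 + 20*k**4 + 155*k**3 + 580*k**2 + 1044*k + 720). ✓

s_k = \frac{k \left(k^{2} + 10 k + 31\right)}{30 \left(k^{3} + 10 k^{2} + 31 k + 30\right)}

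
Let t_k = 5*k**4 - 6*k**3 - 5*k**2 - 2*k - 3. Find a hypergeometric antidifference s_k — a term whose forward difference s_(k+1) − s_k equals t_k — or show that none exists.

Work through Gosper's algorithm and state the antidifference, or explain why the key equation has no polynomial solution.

s_k = k*(k**4 - 4*k**3 + 3*k**2 - 3)

The ratio is (5*k**4 + 14*k**3 + 7*k**2 - 10*k - 11)/(5*k**4 - 6*k**3 - 5*k**2 - 2*k - 3).
Gosper form: A/B · C(k+1)/C(k) with A=1, B=1, C=k**4 - 6*k**3/5 - k**2 - 2*k/5 - 3/5.
Set up (1)·f(k+1) − (1)·f(k) − (k**4 - 6*k**3/5 - k**2 - 2*k/5 - 3/5) = 0.
d = 5 from the (0,0,4) case.
A polynomial solution: f(k) = k*(k**4 - 4*k**3 + 3*k**2 - 3)/5.
Then R = B(k−1)f/C = k*(k**4 - 4*k**3 + 3*k**2 - 3)/(5*k**4 - 6*k**3 - 5*k**2 - 2*k - 3), so s_k = R(k)·t_k = k*(k**4 - 4*k**3 + 3*k**2 - 3).
Check: Δs_k = 5*k**4 - 6*k**3 - 5*k**2 - 2*k - 3. ✓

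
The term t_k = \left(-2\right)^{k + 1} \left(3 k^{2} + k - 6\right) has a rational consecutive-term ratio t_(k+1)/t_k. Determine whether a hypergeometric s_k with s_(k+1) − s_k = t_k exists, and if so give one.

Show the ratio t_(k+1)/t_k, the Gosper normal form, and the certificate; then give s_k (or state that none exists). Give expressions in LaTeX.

s_k = \left(-2\right)^{k + 1} \left(- k^{2} + k + 2\right)

Ratio r(k) = 2*(-3*k**2 - 7*k + 2)/(3*k**2 + k - 6).
Factor: A=-2; B=1; C=k**2 + k/3 - 2.
f must satisfy (-2)·f(k+1) − (1)·f(k) = k**2 + k/3 - 2.
Degrees (0,0,2) ⇒ d ≤ 2.
Solving with deg f ≤ 2: f(k) = -(k - 2)*(k + 1)/3.
R(k) = B(k−1)·f(k)/C(k) = -(k - 2)*(k + 1)/(3*k**2 + k - 6); s_k = R·t_k = (-2)**(k + 1)*(-k**2 + k + 2).
Verify: (-2)**(k + 1)*(3*k**2 + k - 6) matches t_k.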